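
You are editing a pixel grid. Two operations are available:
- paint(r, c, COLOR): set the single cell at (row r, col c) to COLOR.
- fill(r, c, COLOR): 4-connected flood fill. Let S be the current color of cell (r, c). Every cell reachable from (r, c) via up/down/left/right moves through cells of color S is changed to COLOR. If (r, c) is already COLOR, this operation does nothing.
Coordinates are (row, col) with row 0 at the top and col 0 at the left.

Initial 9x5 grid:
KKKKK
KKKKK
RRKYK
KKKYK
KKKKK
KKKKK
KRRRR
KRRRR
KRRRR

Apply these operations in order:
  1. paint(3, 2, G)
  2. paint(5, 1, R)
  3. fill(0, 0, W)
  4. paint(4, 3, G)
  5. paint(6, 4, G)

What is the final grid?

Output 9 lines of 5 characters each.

Answer: WWWWW
WWWWW
RRWYW
WWGYW
WWWGW
WRWWW
WRRRG
WRRRR
WRRRR

Derivation:
After op 1 paint(3,2,G):
KKKKK
KKKKK
RRKYK
KKGYK
KKKKK
KKKKK
KRRRR
KRRRR
KRRRR
After op 2 paint(5,1,R):
KKKKK
KKKKK
RRKYK
KKGYK
KKKKK
KRKKK
KRRRR
KRRRR
KRRRR
After op 3 fill(0,0,W) [27 cells changed]:
WWWWW
WWWWW
RRWYW
WWGYW
WWWWW
WRWWW
WRRRR
WRRRR
WRRRR
After op 4 paint(4,3,G):
WWWWW
WWWWW
RRWYW
WWGYW
WWWGW
WRWWW
WRRRR
WRRRR
WRRRR
After op 5 paint(6,4,G):
WWWWW
WWWWW
RRWYW
WWGYW
WWWGW
WRWWW
WRRRG
WRRRR
WRRRR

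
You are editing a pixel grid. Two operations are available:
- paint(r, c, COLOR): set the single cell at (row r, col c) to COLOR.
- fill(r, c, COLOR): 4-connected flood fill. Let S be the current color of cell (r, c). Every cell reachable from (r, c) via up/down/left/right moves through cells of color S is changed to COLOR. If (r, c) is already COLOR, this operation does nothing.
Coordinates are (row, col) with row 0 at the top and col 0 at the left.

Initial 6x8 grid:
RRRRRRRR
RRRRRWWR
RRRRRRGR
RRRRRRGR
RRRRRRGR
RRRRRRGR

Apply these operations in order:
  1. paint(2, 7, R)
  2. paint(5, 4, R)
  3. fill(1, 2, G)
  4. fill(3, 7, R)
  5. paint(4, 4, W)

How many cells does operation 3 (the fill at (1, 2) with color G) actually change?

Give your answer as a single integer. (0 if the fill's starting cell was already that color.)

Answer: 42

Derivation:
After op 1 paint(2,7,R):
RRRRRRRR
RRRRRWWR
RRRRRRGR
RRRRRRGR
RRRRRRGR
RRRRRRGR
After op 2 paint(5,4,R):
RRRRRRRR
RRRRRWWR
RRRRRRGR
RRRRRRGR
RRRRRRGR
RRRRRRGR
After op 3 fill(1,2,G) [42 cells changed]:
GGGGGGGG
GGGGGWWG
GGGGGGGG
GGGGGGGG
GGGGGGGG
GGGGGGGG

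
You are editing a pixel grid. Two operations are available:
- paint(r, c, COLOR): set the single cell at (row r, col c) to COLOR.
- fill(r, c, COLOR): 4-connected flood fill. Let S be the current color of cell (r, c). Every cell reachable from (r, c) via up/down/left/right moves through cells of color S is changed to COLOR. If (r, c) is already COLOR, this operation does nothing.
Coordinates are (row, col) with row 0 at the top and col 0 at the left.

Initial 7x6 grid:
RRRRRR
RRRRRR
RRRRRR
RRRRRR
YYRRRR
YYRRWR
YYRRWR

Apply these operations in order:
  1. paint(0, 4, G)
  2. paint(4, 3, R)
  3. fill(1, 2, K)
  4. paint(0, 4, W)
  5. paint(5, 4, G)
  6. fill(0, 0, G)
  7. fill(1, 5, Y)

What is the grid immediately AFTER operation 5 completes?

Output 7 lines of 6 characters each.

Answer: KKKKWK
KKKKKK
KKKKKK
KKKKKK
YYKKKK
YYKKGK
YYKKWK

Derivation:
After op 1 paint(0,4,G):
RRRRGR
RRRRRR
RRRRRR
RRRRRR
YYRRRR
YYRRWR
YYRRWR
After op 2 paint(4,3,R):
RRRRGR
RRRRRR
RRRRRR
RRRRRR
YYRRRR
YYRRWR
YYRRWR
After op 3 fill(1,2,K) [33 cells changed]:
KKKKGK
KKKKKK
KKKKKK
KKKKKK
YYKKKK
YYKKWK
YYKKWK
After op 4 paint(0,4,W):
KKKKWK
KKKKKK
KKKKKK
KKKKKK
YYKKKK
YYKKWK
YYKKWK
After op 5 paint(5,4,G):
KKKKWK
KKKKKK
KKKKKK
KKKKKK
YYKKKK
YYKKGK
YYKKWK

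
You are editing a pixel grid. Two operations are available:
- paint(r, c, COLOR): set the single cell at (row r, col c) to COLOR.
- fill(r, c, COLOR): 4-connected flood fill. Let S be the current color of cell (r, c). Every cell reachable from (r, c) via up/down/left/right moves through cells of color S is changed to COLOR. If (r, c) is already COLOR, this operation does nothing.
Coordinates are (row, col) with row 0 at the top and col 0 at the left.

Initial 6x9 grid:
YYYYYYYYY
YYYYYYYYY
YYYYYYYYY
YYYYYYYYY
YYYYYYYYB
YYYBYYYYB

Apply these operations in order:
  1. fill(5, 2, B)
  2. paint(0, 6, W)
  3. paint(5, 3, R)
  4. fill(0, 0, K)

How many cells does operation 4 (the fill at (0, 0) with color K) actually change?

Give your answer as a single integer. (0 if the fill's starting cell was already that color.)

Answer: 52

Derivation:
After op 1 fill(5,2,B) [51 cells changed]:
BBBBBBBBB
BBBBBBBBB
BBBBBBBBB
BBBBBBBBB
BBBBBBBBB
BBBBBBBBB
After op 2 paint(0,6,W):
BBBBBBWBB
BBBBBBBBB
BBBBBBBBB
BBBBBBBBB
BBBBBBBBB
BBBBBBBBB
After op 3 paint(5,3,R):
BBBBBBWBB
BBBBBBBBB
BBBBBBBBB
BBBBBBBBB
BBBBBBBBB
BBBRBBBBB
After op 4 fill(0,0,K) [52 cells changed]:
KKKKKKWKK
KKKKKKKKK
KKKKKKKKK
KKKKKKKKK
KKKKKKKKK
KKKRKKKKK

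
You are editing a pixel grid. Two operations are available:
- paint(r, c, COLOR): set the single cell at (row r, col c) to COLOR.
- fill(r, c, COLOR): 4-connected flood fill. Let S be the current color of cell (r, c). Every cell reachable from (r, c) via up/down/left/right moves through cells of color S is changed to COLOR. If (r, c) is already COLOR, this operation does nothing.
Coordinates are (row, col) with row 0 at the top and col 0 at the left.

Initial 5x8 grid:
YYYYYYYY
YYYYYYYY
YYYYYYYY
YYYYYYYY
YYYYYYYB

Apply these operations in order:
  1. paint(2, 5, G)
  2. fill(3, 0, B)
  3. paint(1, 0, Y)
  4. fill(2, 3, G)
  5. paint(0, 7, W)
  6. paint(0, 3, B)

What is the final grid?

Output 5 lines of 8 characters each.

After op 1 paint(2,5,G):
YYYYYYYY
YYYYYYYY
YYYYYGYY
YYYYYYYY
YYYYYYYB
After op 2 fill(3,0,B) [38 cells changed]:
BBBBBBBB
BBBBBBBB
BBBBBGBB
BBBBBBBB
BBBBBBBB
After op 3 paint(1,0,Y):
BBBBBBBB
YBBBBBBB
BBBBBGBB
BBBBBBBB
BBBBBBBB
After op 4 fill(2,3,G) [38 cells changed]:
GGGGGGGG
YGGGGGGG
GGGGGGGG
GGGGGGGG
GGGGGGGG
After op 5 paint(0,7,W):
GGGGGGGW
YGGGGGGG
GGGGGGGG
GGGGGGGG
GGGGGGGG
After op 6 paint(0,3,B):
GGGBGGGW
YGGGGGGG
GGGGGGGG
GGGGGGGG
GGGGGGGG

Answer: GGGBGGGW
YGGGGGGG
GGGGGGGG
GGGGGGGG
GGGGGGGG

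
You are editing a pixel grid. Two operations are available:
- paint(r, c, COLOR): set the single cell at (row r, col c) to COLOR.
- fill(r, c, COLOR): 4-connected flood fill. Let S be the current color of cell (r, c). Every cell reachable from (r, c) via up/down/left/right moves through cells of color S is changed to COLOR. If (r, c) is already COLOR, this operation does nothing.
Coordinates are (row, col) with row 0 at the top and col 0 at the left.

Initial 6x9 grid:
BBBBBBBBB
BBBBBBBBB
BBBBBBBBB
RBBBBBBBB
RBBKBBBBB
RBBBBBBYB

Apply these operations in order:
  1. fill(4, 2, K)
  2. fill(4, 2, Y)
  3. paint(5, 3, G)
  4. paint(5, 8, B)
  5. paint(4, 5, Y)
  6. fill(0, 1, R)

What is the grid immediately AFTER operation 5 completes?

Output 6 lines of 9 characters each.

Answer: YYYYYYYYY
YYYYYYYYY
YYYYYYYYY
RYYYYYYYY
RYYYYYYYY
RYYGYYYYB

Derivation:
After op 1 fill(4,2,K) [49 cells changed]:
KKKKKKKKK
KKKKKKKKK
KKKKKKKKK
RKKKKKKKK
RKKKKKKKK
RKKKKKKYK
After op 2 fill(4,2,Y) [50 cells changed]:
YYYYYYYYY
YYYYYYYYY
YYYYYYYYY
RYYYYYYYY
RYYYYYYYY
RYYYYYYYY
After op 3 paint(5,3,G):
YYYYYYYYY
YYYYYYYYY
YYYYYYYYY
RYYYYYYYY
RYYYYYYYY
RYYGYYYYY
After op 4 paint(5,8,B):
YYYYYYYYY
YYYYYYYYY
YYYYYYYYY
RYYYYYYYY
RYYYYYYYY
RYYGYYYYB
After op 5 paint(4,5,Y):
YYYYYYYYY
YYYYYYYYY
YYYYYYYYY
RYYYYYYYY
RYYYYYYYY
RYYGYYYYB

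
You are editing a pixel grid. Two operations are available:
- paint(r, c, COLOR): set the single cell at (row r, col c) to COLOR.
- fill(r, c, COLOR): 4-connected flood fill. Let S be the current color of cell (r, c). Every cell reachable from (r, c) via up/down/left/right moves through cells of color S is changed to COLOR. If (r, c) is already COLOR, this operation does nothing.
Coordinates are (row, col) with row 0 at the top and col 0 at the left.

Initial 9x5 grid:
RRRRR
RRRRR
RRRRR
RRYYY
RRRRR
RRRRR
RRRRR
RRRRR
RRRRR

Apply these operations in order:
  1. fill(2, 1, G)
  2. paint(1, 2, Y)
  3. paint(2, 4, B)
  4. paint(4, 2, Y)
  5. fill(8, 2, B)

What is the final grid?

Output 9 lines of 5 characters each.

After op 1 fill(2,1,G) [42 cells changed]:
GGGGG
GGGGG
GGGGG
GGYYY
GGGGG
GGGGG
GGGGG
GGGGG
GGGGG
After op 2 paint(1,2,Y):
GGGGG
GGYGG
GGGGG
GGYYY
GGGGG
GGGGG
GGGGG
GGGGG
GGGGG
After op 3 paint(2,4,B):
GGGGG
GGYGG
GGGGB
GGYYY
GGGGG
GGGGG
GGGGG
GGGGG
GGGGG
After op 4 paint(4,2,Y):
GGGGG
GGYGG
GGGGB
GGYYY
GGYGG
GGGGG
GGGGG
GGGGG
GGGGG
After op 5 fill(8,2,B) [39 cells changed]:
BBBBB
BBYBB
BBBBB
BBYYY
BBYBB
BBBBB
BBBBB
BBBBB
BBBBB

Answer: BBBBB
BBYBB
BBBBB
BBYYY
BBYBB
BBBBB
BBBBB
BBBBB
BBBBB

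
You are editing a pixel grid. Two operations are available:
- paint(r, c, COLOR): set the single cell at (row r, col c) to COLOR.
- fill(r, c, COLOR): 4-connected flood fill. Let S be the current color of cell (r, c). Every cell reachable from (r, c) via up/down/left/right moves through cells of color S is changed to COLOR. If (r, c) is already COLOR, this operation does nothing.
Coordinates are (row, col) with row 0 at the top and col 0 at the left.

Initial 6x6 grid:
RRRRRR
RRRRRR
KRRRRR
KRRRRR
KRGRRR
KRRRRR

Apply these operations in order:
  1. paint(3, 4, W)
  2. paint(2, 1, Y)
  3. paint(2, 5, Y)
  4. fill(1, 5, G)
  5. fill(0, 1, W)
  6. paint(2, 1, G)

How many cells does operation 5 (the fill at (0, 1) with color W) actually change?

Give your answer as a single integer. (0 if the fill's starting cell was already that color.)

After op 1 paint(3,4,W):
RRRRRR
RRRRRR
KRRRRR
KRRRWR
KRGRRR
KRRRRR
After op 2 paint(2,1,Y):
RRRRRR
RRRRRR
KYRRRR
KRRRWR
KRGRRR
KRRRRR
After op 3 paint(2,5,Y):
RRRRRR
RRRRRR
KYRRRY
KRRRWR
KRGRRR
KRRRRR
After op 4 fill(1,5,G) [28 cells changed]:
GGGGGG
GGGGGG
KYGGGY
KGGGWG
KGGGGG
KGGGGG
After op 5 fill(0,1,W) [29 cells changed]:
WWWWWW
WWWWWW
KYWWWY
KWWWWW
KWWWWW
KWWWWW

Answer: 29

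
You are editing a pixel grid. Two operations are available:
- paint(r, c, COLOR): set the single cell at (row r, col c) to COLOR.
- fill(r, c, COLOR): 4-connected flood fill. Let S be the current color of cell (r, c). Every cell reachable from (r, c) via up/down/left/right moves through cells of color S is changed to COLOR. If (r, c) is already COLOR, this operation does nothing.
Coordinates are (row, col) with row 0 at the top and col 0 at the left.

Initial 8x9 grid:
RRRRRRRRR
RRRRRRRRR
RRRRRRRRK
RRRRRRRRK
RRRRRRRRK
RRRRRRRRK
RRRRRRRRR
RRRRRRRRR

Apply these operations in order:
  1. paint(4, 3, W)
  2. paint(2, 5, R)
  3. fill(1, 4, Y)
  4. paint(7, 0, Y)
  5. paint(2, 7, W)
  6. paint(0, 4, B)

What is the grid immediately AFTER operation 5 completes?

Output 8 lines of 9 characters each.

After op 1 paint(4,3,W):
RRRRRRRRR
RRRRRRRRR
RRRRRRRRK
RRRRRRRRK
RRRWRRRRK
RRRRRRRRK
RRRRRRRRR
RRRRRRRRR
After op 2 paint(2,5,R):
RRRRRRRRR
RRRRRRRRR
RRRRRRRRK
RRRRRRRRK
RRRWRRRRK
RRRRRRRRK
RRRRRRRRR
RRRRRRRRR
After op 3 fill(1,4,Y) [67 cells changed]:
YYYYYYYYY
YYYYYYYYY
YYYYYYYYK
YYYYYYYYK
YYYWYYYYK
YYYYYYYYK
YYYYYYYYY
YYYYYYYYY
After op 4 paint(7,0,Y):
YYYYYYYYY
YYYYYYYYY
YYYYYYYYK
YYYYYYYYK
YYYWYYYYK
YYYYYYYYK
YYYYYYYYY
YYYYYYYYY
After op 5 paint(2,7,W):
YYYYYYYYY
YYYYYYYYY
YYYYYYYWK
YYYYYYYYK
YYYWYYYYK
YYYYYYYYK
YYYYYYYYY
YYYYYYYYY

Answer: YYYYYYYYY
YYYYYYYYY
YYYYYYYWK
YYYYYYYYK
YYYWYYYYK
YYYYYYYYK
YYYYYYYYY
YYYYYYYYY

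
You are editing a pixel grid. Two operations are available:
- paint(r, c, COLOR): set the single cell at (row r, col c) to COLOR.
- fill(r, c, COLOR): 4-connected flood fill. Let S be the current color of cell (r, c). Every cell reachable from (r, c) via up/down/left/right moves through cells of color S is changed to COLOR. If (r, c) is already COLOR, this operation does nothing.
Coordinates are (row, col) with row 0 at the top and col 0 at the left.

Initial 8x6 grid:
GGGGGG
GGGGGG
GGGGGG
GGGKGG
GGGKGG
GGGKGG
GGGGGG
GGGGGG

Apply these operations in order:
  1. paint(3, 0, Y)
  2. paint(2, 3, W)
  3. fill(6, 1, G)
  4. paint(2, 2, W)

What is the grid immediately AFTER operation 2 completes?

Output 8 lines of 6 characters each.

After op 1 paint(3,0,Y):
GGGGGG
GGGGGG
GGGGGG
YGGKGG
GGGKGG
GGGKGG
GGGGGG
GGGGGG
After op 2 paint(2,3,W):
GGGGGG
GGGGGG
GGGWGG
YGGKGG
GGGKGG
GGGKGG
GGGGGG
GGGGGG

Answer: GGGGGG
GGGGGG
GGGWGG
YGGKGG
GGGKGG
GGGKGG
GGGGGG
GGGGGG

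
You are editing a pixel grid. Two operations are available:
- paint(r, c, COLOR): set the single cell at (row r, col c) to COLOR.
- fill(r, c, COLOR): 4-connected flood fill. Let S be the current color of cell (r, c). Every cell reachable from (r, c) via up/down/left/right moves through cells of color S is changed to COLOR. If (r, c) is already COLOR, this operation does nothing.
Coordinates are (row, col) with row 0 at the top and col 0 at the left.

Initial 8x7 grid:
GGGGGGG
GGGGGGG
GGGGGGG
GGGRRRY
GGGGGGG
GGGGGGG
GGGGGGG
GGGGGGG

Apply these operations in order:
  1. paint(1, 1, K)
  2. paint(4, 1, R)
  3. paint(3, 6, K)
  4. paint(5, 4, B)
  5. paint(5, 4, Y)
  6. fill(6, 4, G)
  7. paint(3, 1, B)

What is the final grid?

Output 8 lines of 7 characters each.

After op 1 paint(1,1,K):
GGGGGGG
GKGGGGG
GGGGGGG
GGGRRRY
GGGGGGG
GGGGGGG
GGGGGGG
GGGGGGG
After op 2 paint(4,1,R):
GGGGGGG
GKGGGGG
GGGGGGG
GGGRRRY
GRGGGGG
GGGGGGG
GGGGGGG
GGGGGGG
After op 3 paint(3,6,K):
GGGGGGG
GKGGGGG
GGGGGGG
GGGRRRK
GRGGGGG
GGGGGGG
GGGGGGG
GGGGGGG
After op 4 paint(5,4,B):
GGGGGGG
GKGGGGG
GGGGGGG
GGGRRRK
GRGGGGG
GGGGBGG
GGGGGGG
GGGGGGG
After op 5 paint(5,4,Y):
GGGGGGG
GKGGGGG
GGGGGGG
GGGRRRK
GRGGGGG
GGGGYGG
GGGGGGG
GGGGGGG
After op 6 fill(6,4,G) [0 cells changed]:
GGGGGGG
GKGGGGG
GGGGGGG
GGGRRRK
GRGGGGG
GGGGYGG
GGGGGGG
GGGGGGG
After op 7 paint(3,1,B):
GGGGGGG
GKGGGGG
GGGGGGG
GBGRRRK
GRGGGGG
GGGGYGG
GGGGGGG
GGGGGGG

Answer: GGGGGGG
GKGGGGG
GGGGGGG
GBGRRRK
GRGGGGG
GGGGYGG
GGGGGGG
GGGGGGG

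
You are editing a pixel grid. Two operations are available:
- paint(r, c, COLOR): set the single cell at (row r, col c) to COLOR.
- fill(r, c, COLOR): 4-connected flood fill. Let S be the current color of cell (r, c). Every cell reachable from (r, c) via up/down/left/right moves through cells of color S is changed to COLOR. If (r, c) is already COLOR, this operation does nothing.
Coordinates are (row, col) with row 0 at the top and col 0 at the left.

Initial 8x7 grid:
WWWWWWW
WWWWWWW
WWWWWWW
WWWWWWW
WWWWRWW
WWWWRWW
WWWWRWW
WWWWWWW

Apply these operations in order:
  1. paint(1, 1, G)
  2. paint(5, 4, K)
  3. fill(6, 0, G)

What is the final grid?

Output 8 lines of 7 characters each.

Answer: GGGGGGG
GGGGGGG
GGGGGGG
GGGGGGG
GGGGRGG
GGGGKGG
GGGGRGG
GGGGGGG

Derivation:
After op 1 paint(1,1,G):
WWWWWWW
WGWWWWW
WWWWWWW
WWWWWWW
WWWWRWW
WWWWRWW
WWWWRWW
WWWWWWW
After op 2 paint(5,4,K):
WWWWWWW
WGWWWWW
WWWWWWW
WWWWWWW
WWWWRWW
WWWWKWW
WWWWRWW
WWWWWWW
After op 3 fill(6,0,G) [52 cells changed]:
GGGGGGG
GGGGGGG
GGGGGGG
GGGGGGG
GGGGRGG
GGGGKGG
GGGGRGG
GGGGGGG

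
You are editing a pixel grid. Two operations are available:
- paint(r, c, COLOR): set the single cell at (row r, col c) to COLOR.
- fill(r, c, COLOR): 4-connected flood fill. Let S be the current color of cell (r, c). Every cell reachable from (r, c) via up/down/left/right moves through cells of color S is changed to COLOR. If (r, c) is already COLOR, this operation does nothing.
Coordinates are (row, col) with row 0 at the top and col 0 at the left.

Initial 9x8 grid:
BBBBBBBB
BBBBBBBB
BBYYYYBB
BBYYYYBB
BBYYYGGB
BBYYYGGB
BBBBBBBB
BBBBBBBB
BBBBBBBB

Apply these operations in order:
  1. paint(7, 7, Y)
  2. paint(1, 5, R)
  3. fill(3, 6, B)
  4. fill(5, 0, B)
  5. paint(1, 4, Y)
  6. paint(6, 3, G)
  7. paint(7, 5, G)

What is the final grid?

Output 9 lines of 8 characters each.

Answer: BBBBBBBB
BBBBYRBB
BBYYYYBB
BBYYYYBB
BBYYYGGB
BBYYYGGB
BBBGBBBB
BBBBBGBY
BBBBBBBB

Derivation:
After op 1 paint(7,7,Y):
BBBBBBBB
BBBBBBBB
BBYYYYBB
BBYYYYBB
BBYYYGGB
BBYYYGGB
BBBBBBBB
BBBBBBBY
BBBBBBBB
After op 2 paint(1,5,R):
BBBBBBBB
BBBBBRBB
BBYYYYBB
BBYYYYBB
BBYYYGGB
BBYYYGGB
BBBBBBBB
BBBBBBBY
BBBBBBBB
After op 3 fill(3,6,B) [0 cells changed]:
BBBBBBBB
BBBBBRBB
BBYYYYBB
BBYYYYBB
BBYYYGGB
BBYYYGGB
BBBBBBBB
BBBBBBBY
BBBBBBBB
After op 4 fill(5,0,B) [0 cells changed]:
BBBBBBBB
BBBBBRBB
BBYYYYBB
BBYYYYBB
BBYYYGGB
BBYYYGGB
BBBBBBBB
BBBBBBBY
BBBBBBBB
After op 5 paint(1,4,Y):
BBBBBBBB
BBBBYRBB
BBYYYYBB
BBYYYYBB
BBYYYGGB
BBYYYGGB
BBBBBBBB
BBBBBBBY
BBBBBBBB
After op 6 paint(6,3,G):
BBBBBBBB
BBBBYRBB
BBYYYYBB
BBYYYYBB
BBYYYGGB
BBYYYGGB
BBBGBBBB
BBBBBBBY
BBBBBBBB
After op 7 paint(7,5,G):
BBBBBBBB
BBBBYRBB
BBYYYYBB
BBYYYYBB
BBYYYGGB
BBYYYGGB
BBBGBBBB
BBBBBGBY
BBBBBBBB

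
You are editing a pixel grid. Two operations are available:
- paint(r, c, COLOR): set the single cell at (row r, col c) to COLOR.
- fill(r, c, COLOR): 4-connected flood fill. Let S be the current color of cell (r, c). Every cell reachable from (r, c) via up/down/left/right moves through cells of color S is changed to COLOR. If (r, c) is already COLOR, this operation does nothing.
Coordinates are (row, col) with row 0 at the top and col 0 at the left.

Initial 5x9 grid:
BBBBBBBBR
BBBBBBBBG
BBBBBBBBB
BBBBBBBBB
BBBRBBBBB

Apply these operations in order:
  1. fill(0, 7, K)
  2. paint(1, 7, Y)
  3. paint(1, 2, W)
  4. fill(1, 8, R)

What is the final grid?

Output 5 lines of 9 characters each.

Answer: KKKKKKKKR
KKWKKKKYR
KKKKKKKKK
KKKKKKKKK
KKKRKKKKK

Derivation:
After op 1 fill(0,7,K) [42 cells changed]:
KKKKKKKKR
KKKKKKKKG
KKKKKKKKK
KKKKKKKKK
KKKRKKKKK
After op 2 paint(1,7,Y):
KKKKKKKKR
KKKKKKKYG
KKKKKKKKK
KKKKKKKKK
KKKRKKKKK
After op 3 paint(1,2,W):
KKKKKKKKR
KKWKKKKYG
KKKKKKKKK
KKKKKKKKK
KKKRKKKKK
After op 4 fill(1,8,R) [1 cells changed]:
KKKKKKKKR
KKWKKKKYR
KKKKKKKKK
KKKKKKKKK
KKKRKKKKK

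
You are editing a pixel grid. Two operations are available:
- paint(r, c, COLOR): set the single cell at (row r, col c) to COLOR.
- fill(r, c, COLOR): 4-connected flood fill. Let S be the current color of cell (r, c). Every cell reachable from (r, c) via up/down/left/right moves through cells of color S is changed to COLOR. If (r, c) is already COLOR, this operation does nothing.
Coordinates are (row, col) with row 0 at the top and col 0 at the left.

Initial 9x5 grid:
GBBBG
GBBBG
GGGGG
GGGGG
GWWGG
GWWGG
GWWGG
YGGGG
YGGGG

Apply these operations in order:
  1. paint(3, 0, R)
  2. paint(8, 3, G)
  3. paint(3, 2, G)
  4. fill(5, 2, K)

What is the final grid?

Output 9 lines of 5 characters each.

After op 1 paint(3,0,R):
GBBBG
GBBBG
GGGGG
RGGGG
GWWGG
GWWGG
GWWGG
YGGGG
YGGGG
After op 2 paint(8,3,G):
GBBBG
GBBBG
GGGGG
RGGGG
GWWGG
GWWGG
GWWGG
YGGGG
YGGGG
After op 3 paint(3,2,G):
GBBBG
GBBBG
GGGGG
RGGGG
GWWGG
GWWGG
GWWGG
YGGGG
YGGGG
After op 4 fill(5,2,K) [6 cells changed]:
GBBBG
GBBBG
GGGGG
RGGGG
GKKGG
GKKGG
GKKGG
YGGGG
YGGGG

Answer: GBBBG
GBBBG
GGGGG
RGGGG
GKKGG
GKKGG
GKKGG
YGGGG
YGGGG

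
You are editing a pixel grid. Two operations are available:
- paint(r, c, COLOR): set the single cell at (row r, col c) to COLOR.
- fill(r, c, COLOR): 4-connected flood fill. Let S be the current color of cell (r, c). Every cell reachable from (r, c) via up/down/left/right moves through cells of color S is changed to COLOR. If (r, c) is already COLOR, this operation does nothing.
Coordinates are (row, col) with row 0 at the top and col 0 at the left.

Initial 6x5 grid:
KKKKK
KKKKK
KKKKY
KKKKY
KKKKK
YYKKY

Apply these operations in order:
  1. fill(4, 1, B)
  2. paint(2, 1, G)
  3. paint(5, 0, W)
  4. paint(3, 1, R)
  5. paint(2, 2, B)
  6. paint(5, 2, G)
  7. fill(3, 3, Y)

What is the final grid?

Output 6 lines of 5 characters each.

After op 1 fill(4,1,B) [25 cells changed]:
BBBBB
BBBBB
BBBBY
BBBBY
BBBBB
YYBBY
After op 2 paint(2,1,G):
BBBBB
BBBBB
BGBBY
BBBBY
BBBBB
YYBBY
After op 3 paint(5,0,W):
BBBBB
BBBBB
BGBBY
BBBBY
BBBBB
WYBBY
After op 4 paint(3,1,R):
BBBBB
BBBBB
BGBBY
BRBBY
BBBBB
WYBBY
After op 5 paint(2,2,B):
BBBBB
BBBBB
BGBBY
BRBBY
BBBBB
WYBBY
After op 6 paint(5,2,G):
BBBBB
BBBBB
BGBBY
BRBBY
BBBBB
WYGBY
After op 7 fill(3,3,Y) [22 cells changed]:
YYYYY
YYYYY
YGYYY
YRYYY
YYYYY
WYGYY

Answer: YYYYY
YYYYY
YGYYY
YRYYY
YYYYY
WYGYY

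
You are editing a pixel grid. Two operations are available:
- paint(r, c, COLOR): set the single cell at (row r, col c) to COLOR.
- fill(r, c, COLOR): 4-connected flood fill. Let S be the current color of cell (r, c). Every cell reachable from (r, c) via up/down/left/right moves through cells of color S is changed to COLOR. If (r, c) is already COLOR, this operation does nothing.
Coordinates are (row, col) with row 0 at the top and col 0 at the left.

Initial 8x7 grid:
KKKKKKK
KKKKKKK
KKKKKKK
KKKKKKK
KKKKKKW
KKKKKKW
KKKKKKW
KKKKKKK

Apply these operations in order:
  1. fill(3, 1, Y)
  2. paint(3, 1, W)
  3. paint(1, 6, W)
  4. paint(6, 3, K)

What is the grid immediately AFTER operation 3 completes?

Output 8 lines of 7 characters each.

After op 1 fill(3,1,Y) [53 cells changed]:
YYYYYYY
YYYYYYY
YYYYYYY
YYYYYYY
YYYYYYW
YYYYYYW
YYYYYYW
YYYYYYY
After op 2 paint(3,1,W):
YYYYYYY
YYYYYYY
YYYYYYY
YWYYYYY
YYYYYYW
YYYYYYW
YYYYYYW
YYYYYYY
After op 3 paint(1,6,W):
YYYYYYY
YYYYYYW
YYYYYYY
YWYYYYY
YYYYYYW
YYYYYYW
YYYYYYW
YYYYYYY

Answer: YYYYYYY
YYYYYYW
YYYYYYY
YWYYYYY
YYYYYYW
YYYYYYW
YYYYYYW
YYYYYYY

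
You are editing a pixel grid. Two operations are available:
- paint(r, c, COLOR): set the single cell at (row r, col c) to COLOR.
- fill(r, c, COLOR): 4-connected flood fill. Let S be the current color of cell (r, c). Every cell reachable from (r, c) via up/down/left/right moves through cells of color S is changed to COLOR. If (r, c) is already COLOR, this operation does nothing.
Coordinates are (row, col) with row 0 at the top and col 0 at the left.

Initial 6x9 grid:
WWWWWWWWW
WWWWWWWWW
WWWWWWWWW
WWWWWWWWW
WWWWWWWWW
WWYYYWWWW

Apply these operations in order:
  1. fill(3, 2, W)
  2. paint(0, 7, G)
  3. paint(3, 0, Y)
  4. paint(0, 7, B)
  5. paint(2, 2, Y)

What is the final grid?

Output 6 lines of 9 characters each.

After op 1 fill(3,2,W) [0 cells changed]:
WWWWWWWWW
WWWWWWWWW
WWWWWWWWW
WWWWWWWWW
WWWWWWWWW
WWYYYWWWW
After op 2 paint(0,7,G):
WWWWWWWGW
WWWWWWWWW
WWWWWWWWW
WWWWWWWWW
WWWWWWWWW
WWYYYWWWW
After op 3 paint(3,0,Y):
WWWWWWWGW
WWWWWWWWW
WWWWWWWWW
YWWWWWWWW
WWWWWWWWW
WWYYYWWWW
After op 4 paint(0,7,B):
WWWWWWWBW
WWWWWWWWW
WWWWWWWWW
YWWWWWWWW
WWWWWWWWW
WWYYYWWWW
After op 5 paint(2,2,Y):
WWWWWWWBW
WWWWWWWWW
WWYWWWWWW
YWWWWWWWW
WWWWWWWWW
WWYYYWWWW

Answer: WWWWWWWBW
WWWWWWWWW
WWYWWWWWW
YWWWWWWWW
WWWWWWWWW
WWYYYWWWW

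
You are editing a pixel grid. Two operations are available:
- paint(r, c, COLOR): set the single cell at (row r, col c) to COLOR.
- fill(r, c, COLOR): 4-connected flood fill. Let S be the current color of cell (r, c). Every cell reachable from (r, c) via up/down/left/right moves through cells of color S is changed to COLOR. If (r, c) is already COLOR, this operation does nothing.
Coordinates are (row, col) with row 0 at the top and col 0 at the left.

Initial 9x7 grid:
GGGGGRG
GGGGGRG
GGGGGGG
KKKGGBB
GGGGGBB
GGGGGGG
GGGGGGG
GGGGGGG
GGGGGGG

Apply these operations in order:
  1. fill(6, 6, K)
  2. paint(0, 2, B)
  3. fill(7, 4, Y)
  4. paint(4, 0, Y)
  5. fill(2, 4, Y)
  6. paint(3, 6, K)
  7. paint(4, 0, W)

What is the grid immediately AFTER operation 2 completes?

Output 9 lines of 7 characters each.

After op 1 fill(6,6,K) [54 cells changed]:
KKKKKRK
KKKKKRK
KKKKKKK
KKKKKBB
KKKKKBB
KKKKKKK
KKKKKKK
KKKKKKK
KKKKKKK
After op 2 paint(0,2,B):
KKBKKRK
KKKKKRK
KKKKKKK
KKKKKBB
KKKKKBB
KKKKKKK
KKKKKKK
KKKKKKK
KKKKKKK

Answer: KKBKKRK
KKKKKRK
KKKKKKK
KKKKKBB
KKKKKBB
KKKKKKK
KKKKKKK
KKKKKKK
KKKKKKK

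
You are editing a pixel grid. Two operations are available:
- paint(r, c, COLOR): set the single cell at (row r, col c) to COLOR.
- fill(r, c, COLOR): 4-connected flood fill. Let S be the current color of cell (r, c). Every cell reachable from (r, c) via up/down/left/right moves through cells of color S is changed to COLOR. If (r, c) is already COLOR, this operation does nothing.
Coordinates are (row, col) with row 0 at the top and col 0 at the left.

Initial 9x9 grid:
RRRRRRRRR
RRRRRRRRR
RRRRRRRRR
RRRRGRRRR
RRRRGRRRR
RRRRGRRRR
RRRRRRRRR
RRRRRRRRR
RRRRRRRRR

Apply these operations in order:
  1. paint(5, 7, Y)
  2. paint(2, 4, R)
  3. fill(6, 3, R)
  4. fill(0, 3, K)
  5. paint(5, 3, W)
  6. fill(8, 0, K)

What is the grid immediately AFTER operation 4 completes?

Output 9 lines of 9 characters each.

Answer: KKKKKKKKK
KKKKKKKKK
KKKKKKKKK
KKKKGKKKK
KKKKGKKKK
KKKKGKKYK
KKKKKKKKK
KKKKKKKKK
KKKKKKKKK

Derivation:
After op 1 paint(5,7,Y):
RRRRRRRRR
RRRRRRRRR
RRRRRRRRR
RRRRGRRRR
RRRRGRRRR
RRRRGRRYR
RRRRRRRRR
RRRRRRRRR
RRRRRRRRR
After op 2 paint(2,4,R):
RRRRRRRRR
RRRRRRRRR
RRRRRRRRR
RRRRGRRRR
RRRRGRRRR
RRRRGRRYR
RRRRRRRRR
RRRRRRRRR
RRRRRRRRR
After op 3 fill(6,3,R) [0 cells changed]:
RRRRRRRRR
RRRRRRRRR
RRRRRRRRR
RRRRGRRRR
RRRRGRRRR
RRRRGRRYR
RRRRRRRRR
RRRRRRRRR
RRRRRRRRR
After op 4 fill(0,3,K) [77 cells changed]:
KKKKKKKKK
KKKKKKKKK
KKKKKKKKK
KKKKGKKKK
KKKKGKKKK
KKKKGKKYK
KKKKKKKKK
KKKKKKKKK
KKKKKKKKK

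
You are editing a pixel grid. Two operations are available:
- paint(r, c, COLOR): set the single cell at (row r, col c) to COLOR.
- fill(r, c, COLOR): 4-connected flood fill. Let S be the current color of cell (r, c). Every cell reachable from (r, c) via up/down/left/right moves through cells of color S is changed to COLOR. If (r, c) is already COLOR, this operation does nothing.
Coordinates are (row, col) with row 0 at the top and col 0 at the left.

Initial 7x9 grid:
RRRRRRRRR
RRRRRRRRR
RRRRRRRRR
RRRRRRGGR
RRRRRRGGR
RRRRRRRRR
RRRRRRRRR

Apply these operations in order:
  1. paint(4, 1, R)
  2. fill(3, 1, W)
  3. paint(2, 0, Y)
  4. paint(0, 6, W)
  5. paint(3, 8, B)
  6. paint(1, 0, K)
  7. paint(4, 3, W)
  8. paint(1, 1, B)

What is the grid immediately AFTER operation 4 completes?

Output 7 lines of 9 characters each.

Answer: WWWWWWWWW
WWWWWWWWW
YWWWWWWWW
WWWWWWGGW
WWWWWWGGW
WWWWWWWWW
WWWWWWWWW

Derivation:
After op 1 paint(4,1,R):
RRRRRRRRR
RRRRRRRRR
RRRRRRRRR
RRRRRRGGR
RRRRRRGGR
RRRRRRRRR
RRRRRRRRR
After op 2 fill(3,1,W) [59 cells changed]:
WWWWWWWWW
WWWWWWWWW
WWWWWWWWW
WWWWWWGGW
WWWWWWGGW
WWWWWWWWW
WWWWWWWWW
After op 3 paint(2,0,Y):
WWWWWWWWW
WWWWWWWWW
YWWWWWWWW
WWWWWWGGW
WWWWWWGGW
WWWWWWWWW
WWWWWWWWW
After op 4 paint(0,6,W):
WWWWWWWWW
WWWWWWWWW
YWWWWWWWW
WWWWWWGGW
WWWWWWGGW
WWWWWWWWW
WWWWWWWWW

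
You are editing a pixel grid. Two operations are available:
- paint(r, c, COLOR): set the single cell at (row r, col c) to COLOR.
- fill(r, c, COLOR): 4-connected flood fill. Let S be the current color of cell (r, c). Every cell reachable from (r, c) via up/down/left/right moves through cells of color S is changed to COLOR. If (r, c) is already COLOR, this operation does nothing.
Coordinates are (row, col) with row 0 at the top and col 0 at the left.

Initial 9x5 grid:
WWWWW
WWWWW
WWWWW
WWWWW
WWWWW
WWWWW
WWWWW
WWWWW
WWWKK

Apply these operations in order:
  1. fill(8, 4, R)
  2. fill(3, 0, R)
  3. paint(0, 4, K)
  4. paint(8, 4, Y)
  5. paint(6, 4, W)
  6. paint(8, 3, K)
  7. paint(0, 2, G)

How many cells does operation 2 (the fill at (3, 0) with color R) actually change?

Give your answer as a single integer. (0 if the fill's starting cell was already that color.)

Answer: 43

Derivation:
After op 1 fill(8,4,R) [2 cells changed]:
WWWWW
WWWWW
WWWWW
WWWWW
WWWWW
WWWWW
WWWWW
WWWWW
WWWRR
After op 2 fill(3,0,R) [43 cells changed]:
RRRRR
RRRRR
RRRRR
RRRRR
RRRRR
RRRRR
RRRRR
RRRRR
RRRRR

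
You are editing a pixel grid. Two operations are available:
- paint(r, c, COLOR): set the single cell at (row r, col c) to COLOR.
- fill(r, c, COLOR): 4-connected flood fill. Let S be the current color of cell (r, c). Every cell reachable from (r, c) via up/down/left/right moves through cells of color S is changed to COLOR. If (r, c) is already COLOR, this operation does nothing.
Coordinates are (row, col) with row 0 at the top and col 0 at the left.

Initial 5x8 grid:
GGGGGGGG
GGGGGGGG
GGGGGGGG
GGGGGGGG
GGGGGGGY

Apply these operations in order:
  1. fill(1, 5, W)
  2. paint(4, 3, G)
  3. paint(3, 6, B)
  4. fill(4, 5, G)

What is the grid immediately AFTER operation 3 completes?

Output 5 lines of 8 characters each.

Answer: WWWWWWWW
WWWWWWWW
WWWWWWWW
WWWWWWBW
WWWGWWWY

Derivation:
After op 1 fill(1,5,W) [39 cells changed]:
WWWWWWWW
WWWWWWWW
WWWWWWWW
WWWWWWWW
WWWWWWWY
After op 2 paint(4,3,G):
WWWWWWWW
WWWWWWWW
WWWWWWWW
WWWWWWWW
WWWGWWWY
After op 3 paint(3,6,B):
WWWWWWWW
WWWWWWWW
WWWWWWWW
WWWWWWBW
WWWGWWWY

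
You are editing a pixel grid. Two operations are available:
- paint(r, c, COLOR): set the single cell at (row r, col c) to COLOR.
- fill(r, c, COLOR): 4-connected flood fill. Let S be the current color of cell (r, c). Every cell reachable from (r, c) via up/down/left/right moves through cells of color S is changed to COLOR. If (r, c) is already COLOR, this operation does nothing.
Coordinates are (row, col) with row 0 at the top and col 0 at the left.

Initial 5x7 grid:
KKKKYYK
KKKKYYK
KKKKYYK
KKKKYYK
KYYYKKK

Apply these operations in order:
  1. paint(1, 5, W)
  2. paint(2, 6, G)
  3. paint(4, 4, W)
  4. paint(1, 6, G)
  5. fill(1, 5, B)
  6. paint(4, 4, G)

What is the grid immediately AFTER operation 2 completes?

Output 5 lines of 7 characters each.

After op 1 paint(1,5,W):
KKKKYYK
KKKKYWK
KKKKYYK
KKKKYYK
KYYYKKK
After op 2 paint(2,6,G):
KKKKYYK
KKKKYWK
KKKKYYG
KKKKYYK
KYYYKKK

Answer: KKKKYYK
KKKKYWK
KKKKYYG
KKKKYYK
KYYYKKK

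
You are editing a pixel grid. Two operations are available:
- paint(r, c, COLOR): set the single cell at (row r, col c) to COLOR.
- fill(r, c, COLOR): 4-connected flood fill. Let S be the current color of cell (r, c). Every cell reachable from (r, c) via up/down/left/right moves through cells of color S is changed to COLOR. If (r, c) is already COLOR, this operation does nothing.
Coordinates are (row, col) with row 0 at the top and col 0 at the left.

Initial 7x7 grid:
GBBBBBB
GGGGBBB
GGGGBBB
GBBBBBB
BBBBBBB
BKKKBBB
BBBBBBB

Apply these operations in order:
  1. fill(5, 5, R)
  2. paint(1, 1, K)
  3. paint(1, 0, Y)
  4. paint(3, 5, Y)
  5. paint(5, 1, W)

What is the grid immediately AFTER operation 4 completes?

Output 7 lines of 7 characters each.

After op 1 fill(5,5,R) [36 cells changed]:
GRRRRRR
GGGGRRR
GGGGRRR
GRRRRRR
RRRRRRR
RKKKRRR
RRRRRRR
After op 2 paint(1,1,K):
GRRRRRR
GKGGRRR
GGGGRRR
GRRRRRR
RRRRRRR
RKKKRRR
RRRRRRR
After op 3 paint(1,0,Y):
GRRRRRR
YKGGRRR
GGGGRRR
GRRRRRR
RRRRRRR
RKKKRRR
RRRRRRR
After op 4 paint(3,5,Y):
GRRRRRR
YKGGRRR
GGGGRRR
GRRRRYR
RRRRRRR
RKKKRRR
RRRRRRR

Answer: GRRRRRR
YKGGRRR
GGGGRRR
GRRRRYR
RRRRRRR
RKKKRRR
RRRRRRR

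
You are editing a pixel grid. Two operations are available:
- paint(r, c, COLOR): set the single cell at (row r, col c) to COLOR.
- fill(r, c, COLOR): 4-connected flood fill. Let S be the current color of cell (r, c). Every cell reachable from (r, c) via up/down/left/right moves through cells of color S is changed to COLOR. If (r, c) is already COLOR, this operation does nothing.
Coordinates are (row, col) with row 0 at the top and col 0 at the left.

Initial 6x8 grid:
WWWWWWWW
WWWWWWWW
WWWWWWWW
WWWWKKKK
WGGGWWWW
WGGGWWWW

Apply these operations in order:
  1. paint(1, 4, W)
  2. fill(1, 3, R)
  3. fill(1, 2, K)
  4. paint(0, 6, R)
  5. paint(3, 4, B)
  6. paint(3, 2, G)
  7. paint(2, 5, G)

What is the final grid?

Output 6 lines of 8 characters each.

Answer: KKKKKKRK
KKKKKKKK
KKKKKGKK
KKGKBKKK
KGGGWWWW
KGGGWWWW

Derivation:
After op 1 paint(1,4,W):
WWWWWWWW
WWWWWWWW
WWWWWWWW
WWWWKKKK
WGGGWWWW
WGGGWWWW
After op 2 fill(1,3,R) [30 cells changed]:
RRRRRRRR
RRRRRRRR
RRRRRRRR
RRRRKKKK
RGGGWWWW
RGGGWWWW
After op 3 fill(1,2,K) [30 cells changed]:
KKKKKKKK
KKKKKKKK
KKKKKKKK
KKKKKKKK
KGGGWWWW
KGGGWWWW
After op 4 paint(0,6,R):
KKKKKKRK
KKKKKKKK
KKKKKKKK
KKKKKKKK
KGGGWWWW
KGGGWWWW
After op 5 paint(3,4,B):
KKKKKKRK
KKKKKKKK
KKKKKKKK
KKKKBKKK
KGGGWWWW
KGGGWWWW
After op 6 paint(3,2,G):
KKKKKKRK
KKKKKKKK
KKKKKKKK
KKGKBKKK
KGGGWWWW
KGGGWWWW
After op 7 paint(2,5,G):
KKKKKKRK
KKKKKKKK
KKKKKGKK
KKGKBKKK
KGGGWWWW
KGGGWWWW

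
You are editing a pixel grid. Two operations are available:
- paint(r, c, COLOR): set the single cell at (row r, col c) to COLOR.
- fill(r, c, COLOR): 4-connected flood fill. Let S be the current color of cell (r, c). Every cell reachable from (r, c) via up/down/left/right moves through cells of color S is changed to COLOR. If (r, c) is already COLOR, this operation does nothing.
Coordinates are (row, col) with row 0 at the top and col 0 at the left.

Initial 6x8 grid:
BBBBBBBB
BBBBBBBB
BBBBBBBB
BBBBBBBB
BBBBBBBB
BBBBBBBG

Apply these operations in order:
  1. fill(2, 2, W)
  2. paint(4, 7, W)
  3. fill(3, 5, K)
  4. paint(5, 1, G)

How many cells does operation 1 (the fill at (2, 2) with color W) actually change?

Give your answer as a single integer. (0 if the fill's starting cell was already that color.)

Answer: 47

Derivation:
After op 1 fill(2,2,W) [47 cells changed]:
WWWWWWWW
WWWWWWWW
WWWWWWWW
WWWWWWWW
WWWWWWWW
WWWWWWWG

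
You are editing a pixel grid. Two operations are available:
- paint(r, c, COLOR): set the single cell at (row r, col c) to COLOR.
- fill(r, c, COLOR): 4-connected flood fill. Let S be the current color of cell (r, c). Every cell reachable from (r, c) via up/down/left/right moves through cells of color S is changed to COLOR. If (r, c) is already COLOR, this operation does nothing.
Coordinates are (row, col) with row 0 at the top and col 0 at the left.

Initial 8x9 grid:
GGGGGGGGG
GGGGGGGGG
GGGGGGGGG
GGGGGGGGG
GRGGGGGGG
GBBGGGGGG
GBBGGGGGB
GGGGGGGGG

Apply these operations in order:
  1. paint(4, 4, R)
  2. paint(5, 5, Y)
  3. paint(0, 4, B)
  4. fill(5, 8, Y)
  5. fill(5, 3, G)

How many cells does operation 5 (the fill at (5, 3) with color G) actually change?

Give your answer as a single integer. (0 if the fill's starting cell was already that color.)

After op 1 paint(4,4,R):
GGGGGGGGG
GGGGGGGGG
GGGGGGGGG
GGGGGGGGG
GRGGRGGGG
GBBGGGGGG
GBBGGGGGB
GGGGGGGGG
After op 2 paint(5,5,Y):
GGGGGGGGG
GGGGGGGGG
GGGGGGGGG
GGGGGGGGG
GRGGRGGGG
GBBGGYGGG
GBBGGGGGB
GGGGGGGGG
After op 3 paint(0,4,B):
GGGGBGGGG
GGGGGGGGG
GGGGGGGGG
GGGGGGGGG
GRGGRGGGG
GBBGGYGGG
GBBGGGGGB
GGGGGGGGG
After op 4 fill(5,8,Y) [63 cells changed]:
YYYYBYYYY
YYYYYYYYY
YYYYYYYYY
YYYYYYYYY
YRYYRYYYY
YBBYYYYYY
YBBYYYYYB
YYYYYYYYY
After op 5 fill(5,3,G) [64 cells changed]:
GGGGBGGGG
GGGGGGGGG
GGGGGGGGG
GGGGGGGGG
GRGGRGGGG
GBBGGGGGG
GBBGGGGGB
GGGGGGGGG

Answer: 64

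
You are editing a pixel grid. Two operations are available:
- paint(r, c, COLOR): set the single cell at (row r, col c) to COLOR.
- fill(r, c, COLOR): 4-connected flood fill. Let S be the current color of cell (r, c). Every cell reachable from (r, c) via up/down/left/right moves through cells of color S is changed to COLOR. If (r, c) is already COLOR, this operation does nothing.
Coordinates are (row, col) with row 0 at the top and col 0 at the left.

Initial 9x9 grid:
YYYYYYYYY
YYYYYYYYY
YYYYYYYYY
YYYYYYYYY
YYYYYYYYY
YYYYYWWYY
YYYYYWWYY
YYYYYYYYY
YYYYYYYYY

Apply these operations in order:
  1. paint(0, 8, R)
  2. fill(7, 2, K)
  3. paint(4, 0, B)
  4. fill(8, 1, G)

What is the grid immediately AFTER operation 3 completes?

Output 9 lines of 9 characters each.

After op 1 paint(0,8,R):
YYYYYYYYR
YYYYYYYYY
YYYYYYYYY
YYYYYYYYY
YYYYYYYYY
YYYYYWWYY
YYYYYWWYY
YYYYYYYYY
YYYYYYYYY
After op 2 fill(7,2,K) [76 cells changed]:
KKKKKKKKR
KKKKKKKKK
KKKKKKKKK
KKKKKKKKK
KKKKKKKKK
KKKKKWWKK
KKKKKWWKK
KKKKKKKKK
KKKKKKKKK
After op 3 paint(4,0,B):
KKKKKKKKR
KKKKKKKKK
KKKKKKKKK
KKKKKKKKK
BKKKKKKKK
KKKKKWWKK
KKKKKWWKK
KKKKKKKKK
KKKKKKKKK

Answer: KKKKKKKKR
KKKKKKKKK
KKKKKKKKK
KKKKKKKKK
BKKKKKKKK
KKKKKWWKK
KKKKKWWKK
KKKKKKKKK
KKKKKKKKK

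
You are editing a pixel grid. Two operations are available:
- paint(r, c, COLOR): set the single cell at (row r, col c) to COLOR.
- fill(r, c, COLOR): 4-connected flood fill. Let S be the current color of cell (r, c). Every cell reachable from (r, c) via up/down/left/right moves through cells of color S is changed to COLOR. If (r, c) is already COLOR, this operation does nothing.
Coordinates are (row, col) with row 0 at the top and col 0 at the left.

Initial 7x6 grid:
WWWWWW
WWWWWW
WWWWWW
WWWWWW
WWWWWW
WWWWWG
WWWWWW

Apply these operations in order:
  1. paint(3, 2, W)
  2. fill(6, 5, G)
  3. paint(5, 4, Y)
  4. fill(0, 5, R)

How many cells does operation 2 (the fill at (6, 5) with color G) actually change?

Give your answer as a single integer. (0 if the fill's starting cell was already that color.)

After op 1 paint(3,2,W):
WWWWWW
WWWWWW
WWWWWW
WWWWWW
WWWWWW
WWWWWG
WWWWWW
After op 2 fill(6,5,G) [41 cells changed]:
GGGGGG
GGGGGG
GGGGGG
GGGGGG
GGGGGG
GGGGGG
GGGGGG

Answer: 41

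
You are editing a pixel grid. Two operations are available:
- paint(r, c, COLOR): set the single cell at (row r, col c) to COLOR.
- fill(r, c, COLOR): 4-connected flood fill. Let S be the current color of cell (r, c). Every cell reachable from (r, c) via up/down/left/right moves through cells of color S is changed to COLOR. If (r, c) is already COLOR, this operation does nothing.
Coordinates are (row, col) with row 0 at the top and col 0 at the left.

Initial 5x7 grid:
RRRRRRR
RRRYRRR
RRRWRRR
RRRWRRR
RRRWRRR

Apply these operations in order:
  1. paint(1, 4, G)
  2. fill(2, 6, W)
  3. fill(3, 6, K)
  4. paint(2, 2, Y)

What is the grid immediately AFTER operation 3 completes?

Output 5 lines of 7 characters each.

After op 1 paint(1,4,G):
RRRRRRR
RRRYGRR
RRRWRRR
RRRWRRR
RRRWRRR
After op 2 fill(2,6,W) [30 cells changed]:
WWWWWWW
WWWYGWW
WWWWWWW
WWWWWWW
WWWWWWW
After op 3 fill(3,6,K) [33 cells changed]:
KKKKKKK
KKKYGKK
KKKKKKK
KKKKKKK
KKKKKKK

Answer: KKKKKKK
KKKYGKK
KKKKKKK
KKKKKKK
KKKKKKK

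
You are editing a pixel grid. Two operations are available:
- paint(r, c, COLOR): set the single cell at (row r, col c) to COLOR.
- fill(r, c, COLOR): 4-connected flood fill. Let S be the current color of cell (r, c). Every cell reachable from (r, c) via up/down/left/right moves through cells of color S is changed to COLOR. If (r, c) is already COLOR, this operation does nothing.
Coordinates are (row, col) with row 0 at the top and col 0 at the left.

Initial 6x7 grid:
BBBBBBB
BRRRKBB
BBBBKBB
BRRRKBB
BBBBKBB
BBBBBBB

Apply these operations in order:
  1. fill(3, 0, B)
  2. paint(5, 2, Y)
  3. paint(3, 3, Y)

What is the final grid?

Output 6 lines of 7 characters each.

Answer: BBBBBBB
BRRRKBB
BBBBKBB
BRRYKBB
BBBBKBB
BBYBBBB

Derivation:
After op 1 fill(3,0,B) [0 cells changed]:
BBBBBBB
BRRRKBB
BBBBKBB
BRRRKBB
BBBBKBB
BBBBBBB
After op 2 paint(5,2,Y):
BBBBBBB
BRRRKBB
BBBBKBB
BRRRKBB
BBBBKBB
BBYBBBB
After op 3 paint(3,3,Y):
BBBBBBB
BRRRKBB
BBBBKBB
BRRYKBB
BBBBKBB
BBYBBBB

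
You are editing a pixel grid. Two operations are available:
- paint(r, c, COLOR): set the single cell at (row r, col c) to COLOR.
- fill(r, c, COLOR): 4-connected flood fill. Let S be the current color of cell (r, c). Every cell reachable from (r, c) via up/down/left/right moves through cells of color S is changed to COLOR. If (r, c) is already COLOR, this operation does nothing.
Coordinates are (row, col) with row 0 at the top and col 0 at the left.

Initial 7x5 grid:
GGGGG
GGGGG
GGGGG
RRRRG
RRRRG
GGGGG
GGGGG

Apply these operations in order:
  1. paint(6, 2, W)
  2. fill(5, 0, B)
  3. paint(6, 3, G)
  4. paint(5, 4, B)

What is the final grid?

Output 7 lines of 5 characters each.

Answer: BBBBB
BBBBB
BBBBB
RRRRB
RRRRB
BBBBB
BBWGB

Derivation:
After op 1 paint(6,2,W):
GGGGG
GGGGG
GGGGG
RRRRG
RRRRG
GGGGG
GGWGG
After op 2 fill(5,0,B) [26 cells changed]:
BBBBB
BBBBB
BBBBB
RRRRB
RRRRB
BBBBB
BBWBB
After op 3 paint(6,3,G):
BBBBB
BBBBB
BBBBB
RRRRB
RRRRB
BBBBB
BBWGB
After op 4 paint(5,4,B):
BBBBB
BBBBB
BBBBB
RRRRB
RRRRB
BBBBB
BBWGB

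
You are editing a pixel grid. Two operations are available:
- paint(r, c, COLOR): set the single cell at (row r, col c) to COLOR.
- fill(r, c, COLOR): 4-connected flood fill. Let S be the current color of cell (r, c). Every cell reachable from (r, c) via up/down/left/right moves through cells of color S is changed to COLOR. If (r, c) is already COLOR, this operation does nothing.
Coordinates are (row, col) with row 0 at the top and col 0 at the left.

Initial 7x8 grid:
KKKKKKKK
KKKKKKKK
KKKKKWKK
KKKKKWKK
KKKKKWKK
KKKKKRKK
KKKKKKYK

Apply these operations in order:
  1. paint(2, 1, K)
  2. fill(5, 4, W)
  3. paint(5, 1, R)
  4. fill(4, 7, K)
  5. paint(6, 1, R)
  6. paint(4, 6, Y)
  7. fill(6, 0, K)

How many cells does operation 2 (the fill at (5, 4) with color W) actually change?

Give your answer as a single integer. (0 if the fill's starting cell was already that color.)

Answer: 51

Derivation:
After op 1 paint(2,1,K):
KKKKKKKK
KKKKKKKK
KKKKKWKK
KKKKKWKK
KKKKKWKK
KKKKKRKK
KKKKKKYK
After op 2 fill(5,4,W) [51 cells changed]:
WWWWWWWW
WWWWWWWW
WWWWWWWW
WWWWWWWW
WWWWWWWW
WWWWWRWW
WWWWWWYW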